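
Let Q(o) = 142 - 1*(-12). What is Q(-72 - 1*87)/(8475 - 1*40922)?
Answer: -154/32447 ≈ -0.0047462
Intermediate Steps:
Q(o) = 154 (Q(o) = 142 + 12 = 154)
Q(-72 - 1*87)/(8475 - 1*40922) = 154/(8475 - 1*40922) = 154/(8475 - 40922) = 154/(-32447) = 154*(-1/32447) = -154/32447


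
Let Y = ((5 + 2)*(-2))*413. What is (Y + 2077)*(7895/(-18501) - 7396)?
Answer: 168998994385/6167 ≈ 2.7404e+7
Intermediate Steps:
Y = -5782 (Y = (7*(-2))*413 = -14*413 = -5782)
(Y + 2077)*(7895/(-18501) - 7396) = (-5782 + 2077)*(7895/(-18501) - 7396) = -3705*(7895*(-1/18501) - 7396) = -3705*(-7895/18501 - 7396) = -3705*(-136841291/18501) = 168998994385/6167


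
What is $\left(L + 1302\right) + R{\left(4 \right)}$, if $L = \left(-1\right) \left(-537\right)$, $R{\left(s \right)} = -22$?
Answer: $1817$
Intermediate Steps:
$L = 537$
$\left(L + 1302\right) + R{\left(4 \right)} = \left(537 + 1302\right) - 22 = 1839 - 22 = 1817$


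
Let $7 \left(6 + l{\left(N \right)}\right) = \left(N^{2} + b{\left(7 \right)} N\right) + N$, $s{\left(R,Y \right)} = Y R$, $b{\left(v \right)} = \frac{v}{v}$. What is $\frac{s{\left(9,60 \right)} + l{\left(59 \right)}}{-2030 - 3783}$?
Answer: $- \frac{7337}{40691} \approx -0.18031$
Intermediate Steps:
$b{\left(v \right)} = 1$
$s{\left(R,Y \right)} = R Y$
$l{\left(N \right)} = -6 + \frac{N^{2}}{7} + \frac{2 N}{7}$ ($l{\left(N \right)} = -6 + \frac{\left(N^{2} + 1 N\right) + N}{7} = -6 + \frac{\left(N^{2} + N\right) + N}{7} = -6 + \frac{\left(N + N^{2}\right) + N}{7} = -6 + \frac{N^{2} + 2 N}{7} = -6 + \left(\frac{N^{2}}{7} + \frac{2 N}{7}\right) = -6 + \frac{N^{2}}{7} + \frac{2 N}{7}$)
$\frac{s{\left(9,60 \right)} + l{\left(59 \right)}}{-2030 - 3783} = \frac{9 \cdot 60 + \left(-6 + \frac{59^{2}}{7} + \frac{2}{7} \cdot 59\right)}{-2030 - 3783} = \frac{540 + \left(-6 + \frac{1}{7} \cdot 3481 + \frac{118}{7}\right)}{-5813} = \left(540 + \left(-6 + \frac{3481}{7} + \frac{118}{7}\right)\right) \left(- \frac{1}{5813}\right) = \left(540 + \frac{3557}{7}\right) \left(- \frac{1}{5813}\right) = \frac{7337}{7} \left(- \frac{1}{5813}\right) = - \frac{7337}{40691}$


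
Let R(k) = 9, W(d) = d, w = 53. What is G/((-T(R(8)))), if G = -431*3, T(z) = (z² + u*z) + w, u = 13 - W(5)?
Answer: 1293/206 ≈ 6.2767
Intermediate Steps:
u = 8 (u = 13 - 1*5 = 13 - 5 = 8)
T(z) = 53 + z² + 8*z (T(z) = (z² + 8*z) + 53 = 53 + z² + 8*z)
G = -1293
G/((-T(R(8)))) = -1293*(-1/(53 + 9² + 8*9)) = -1293*(-1/(53 + 81 + 72)) = -1293/((-1*206)) = -1293/(-206) = -1293*(-1/206) = 1293/206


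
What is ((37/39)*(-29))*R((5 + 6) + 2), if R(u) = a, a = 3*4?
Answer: -4292/13 ≈ -330.15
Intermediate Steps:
a = 12
R(u) = 12
((37/39)*(-29))*R((5 + 6) + 2) = ((37/39)*(-29))*12 = -1073/39*12 = -4292/13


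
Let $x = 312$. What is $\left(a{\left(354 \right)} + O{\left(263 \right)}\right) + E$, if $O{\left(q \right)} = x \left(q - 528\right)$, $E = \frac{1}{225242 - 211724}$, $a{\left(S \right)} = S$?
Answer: $- \frac{1112882867}{13518} \approx -82326.0$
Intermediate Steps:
$E = \frac{1}{13518} \approx 7.3975 \cdot 10^{-5}$
$O{\left(q \right)} = -164736 + 312 q$ ($O{\left(q \right)} = 312 \left(q - 528\right) = 312 \left(-528 + q\right) = -164736 + 312 q$)
$\left(a{\left(354 \right)} + O{\left(263 \right)}\right) + E = \left(354 + \left(-164736 + 312 \cdot 263\right)\right) + \frac{1}{13518} = \left(354 + \left(-164736 + 82056\right)\right) + \frac{1}{13518} = \left(354 - 82680\right) + \frac{1}{13518} = -82326 + \frac{1}{13518} = - \frac{1112882867}{13518}$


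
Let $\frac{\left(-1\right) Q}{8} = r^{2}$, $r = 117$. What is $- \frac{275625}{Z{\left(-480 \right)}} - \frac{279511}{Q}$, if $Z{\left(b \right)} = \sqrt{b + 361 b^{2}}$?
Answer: $\frac{279511}{109512} - \frac{18375 \sqrt{5198370}}{1386232} \approx -27.67$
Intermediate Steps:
$Q = -109512$ ($Q = - 8 \cdot 117^{2} = \left(-8\right) 13689 = -109512$)
$- \frac{275625}{Z{\left(-480 \right)}} - \frac{279511}{Q} = - \frac{275625}{\sqrt{- 480 \left(1 + 361 \left(-480\right)\right)}} - \frac{279511}{-109512} = - \frac{275625}{\sqrt{- 480 \left(1 - 173280\right)}} - - \frac{279511}{109512} = - \frac{275625}{\sqrt{\left(-480\right) \left(-173279\right)}} + \frac{279511}{109512} = - \frac{275625}{\sqrt{83173920}} + \frac{279511}{109512} = - \frac{275625}{4 \sqrt{5198370}} + \frac{279511}{109512} = - 275625 \frac{\sqrt{5198370}}{20793480} + \frac{279511}{109512} = - \frac{18375 \sqrt{5198370}}{1386232} + \frac{279511}{109512} = \frac{279511}{109512} - \frac{18375 \sqrt{5198370}}{1386232}$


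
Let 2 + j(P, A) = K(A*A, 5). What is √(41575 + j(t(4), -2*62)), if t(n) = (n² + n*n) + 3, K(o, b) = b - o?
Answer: √26202 ≈ 161.87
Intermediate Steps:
t(n) = 3 + 2*n² (t(n) = (n² + n²) + 3 = 2*n² + 3 = 3 + 2*n²)
j(P, A) = 3 - A² (j(P, A) = -2 + (5 - A*A) = -2 + (5 - A²) = 3 - A²)
√(41575 + j(t(4), -2*62)) = √(41575 + (3 - (-2*62)²)) = √(41575 + (3 - 1*(-124)²)) = √(41575 + (3 - 1*15376)) = √(41575 + (3 - 15376)) = √(41575 - 15373) = √26202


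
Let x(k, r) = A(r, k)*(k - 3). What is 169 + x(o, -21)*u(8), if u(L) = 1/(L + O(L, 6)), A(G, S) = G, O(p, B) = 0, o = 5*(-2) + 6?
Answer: 1499/8 ≈ 187.38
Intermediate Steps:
o = -4 (o = -10 + 6 = -4)
x(k, r) = r*(-3 + k) (x(k, r) = r*(k - 3) = r*(-3 + k))
u(L) = 1/L (u(L) = 1/(L + 0) = 1/L)
169 + x(o, -21)*u(8) = 169 - 21*(-3 - 4)/8 = 169 - 21*(-7)*(1/8) = 169 + 147*(1/8) = 169 + 147/8 = 1499/8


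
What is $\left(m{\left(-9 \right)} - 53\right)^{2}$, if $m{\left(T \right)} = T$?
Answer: $3844$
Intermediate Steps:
$\left(m{\left(-9 \right)} - 53\right)^{2} = \left(-9 - 53\right)^{2} = \left(-62\right)^{2} = 3844$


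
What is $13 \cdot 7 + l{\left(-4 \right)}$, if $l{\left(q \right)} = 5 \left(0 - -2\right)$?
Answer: $101$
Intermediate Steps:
$l{\left(q \right)} = 10$ ($l{\left(q \right)} = 5 \left(0 + 2\right) = 5 \cdot 2 = 10$)
$13 \cdot 7 + l{\left(-4 \right)} = 13 \cdot 7 + 10 = 91 + 10 = 101$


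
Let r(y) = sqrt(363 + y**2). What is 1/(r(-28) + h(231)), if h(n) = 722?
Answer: 722/520137 - sqrt(1147)/520137 ≈ 0.0013230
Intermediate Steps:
1/(r(-28) + h(231)) = 1/(sqrt(363 + (-28)**2) + 722) = 1/(sqrt(363 + 784) + 722) = 1/(sqrt(1147) + 722) = 1/(722 + sqrt(1147))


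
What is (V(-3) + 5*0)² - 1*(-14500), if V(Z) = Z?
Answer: 14509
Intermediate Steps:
(V(-3) + 5*0)² - 1*(-14500) = (-3 + 5*0)² - 1*(-14500) = (-3 + 0)² + 14500 = (-3)² + 14500 = 9 + 14500 = 14509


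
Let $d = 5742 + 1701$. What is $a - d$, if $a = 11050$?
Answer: $3607$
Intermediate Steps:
$d = 7443$
$a - d = 11050 - 7443 = 3607$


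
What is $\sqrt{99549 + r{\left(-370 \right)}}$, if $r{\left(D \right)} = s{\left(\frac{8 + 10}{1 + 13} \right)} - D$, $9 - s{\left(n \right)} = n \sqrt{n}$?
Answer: $\frac{\sqrt{4896472 - 27 \sqrt{7}}}{7} \approx 316.11$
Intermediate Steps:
$s{\left(n \right)} = 9 - n^{\frac{3}{2}}$ ($s{\left(n \right)} = 9 - n \sqrt{n} = 9 - n^{\frac{3}{2}}$)
$r{\left(D \right)} = 9 - D - \frac{27 \sqrt{7}}{49}$ ($r{\left(D \right)} = \left(9 - \left(\frac{8 + 10}{1 + 13}\right)^{\frac{3}{2}}\right) - D = \left(9 - \left(\frac{18}{14}\right)^{\frac{3}{2}}\right) - D = \left(9 - \left(18 \cdot \frac{1}{14}\right)^{\frac{3}{2}}\right) - D = \left(9 - \left(\frac{9}{7}\right)^{\frac{3}{2}}\right) - D = \left(9 - \frac{27 \sqrt{7}}{49}\right) - D = 9 - D - \frac{27 \sqrt{7}}{49}$)
$\sqrt{99549 + r{\left(-370 \right)}} = \sqrt{99549 - \left(-379 + \frac{27 \sqrt{7}}{49}\right)} = \sqrt{99549 + \left(9 + 370 - \frac{27 \sqrt{7}}{49}\right)} = \sqrt{99549 + \left(379 - \frac{27 \sqrt{7}}{49}\right)} = \sqrt{99928 - \frac{27 \sqrt{7}}{49}}$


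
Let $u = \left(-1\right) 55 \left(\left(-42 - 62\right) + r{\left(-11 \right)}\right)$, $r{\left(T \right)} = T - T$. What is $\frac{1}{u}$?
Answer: $\frac{1}{5720} \approx 0.00017483$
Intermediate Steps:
$r{\left(T \right)} = 0$
$u = 5720$ ($u = \left(-1\right) 55 \left(\left(-42 - 62\right) + 0\right) = - 55 \left(-104 + 0\right) = \left(-55\right) \left(-104\right) = 5720$)
$\frac{1}{u} = \frac{1}{5720}$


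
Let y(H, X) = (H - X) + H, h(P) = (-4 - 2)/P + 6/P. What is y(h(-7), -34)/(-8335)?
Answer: -34/8335 ≈ -0.0040792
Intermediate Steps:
h(P) = 0 (h(P) = -6/P + 6/P = 0)
y(H, X) = -X + 2*H
y(h(-7), -34)/(-8335) = (-1*(-34) + 2*0)/(-8335) = (34 + 0)*(-1/8335) = 34*(-1/8335) = -34/8335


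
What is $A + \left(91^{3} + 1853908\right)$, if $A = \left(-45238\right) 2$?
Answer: $2517003$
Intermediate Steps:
$A = -90476$
$A + \left(91^{3} + 1853908\right) = -90476 + \left(91^{3} + 1853908\right) = -90476 + \left(753571 + 1853908\right) = -90476 + 2607479 = 2517003$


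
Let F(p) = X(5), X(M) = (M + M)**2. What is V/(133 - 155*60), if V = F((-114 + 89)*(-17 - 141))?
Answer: -100/9167 ≈ -0.010909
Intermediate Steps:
X(M) = 4*M**2 (X(M) = (2*M)**2 = 4*M**2)
F(p) = 100 (F(p) = 4*5**2 = 4*25 = 100)
V = 100
V/(133 - 155*60) = 100/(133 - 155*60) = 100/(133 - 9300) = 100/(-9167) = 100*(-1/9167) = -100/9167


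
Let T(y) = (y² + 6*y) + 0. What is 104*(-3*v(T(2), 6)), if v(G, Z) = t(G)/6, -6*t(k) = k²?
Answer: 6656/3 ≈ 2218.7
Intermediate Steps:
T(y) = y² + 6*y
t(k) = -k²/6
v(G, Z) = -G²/36 (v(G, Z) = -G²/6/6 = -G²/6*(⅙) = -G²/36)
104*(-3*v(T(2), 6)) = 104*(-(-1)*(2*(6 + 2))²/12) = 104*(-(-1)*(2*8)²/12) = 104*(-(-1)*16²/12) = 104*(-(-1)*256/12) = 104*(-3*(-64/9)) = 104*(64/3) = 6656/3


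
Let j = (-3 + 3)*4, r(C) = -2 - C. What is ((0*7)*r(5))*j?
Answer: 0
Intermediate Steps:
j = 0 (j = 0*4 = 0)
((0*7)*r(5))*j = ((0*7)*(-2 - 1*5))*0 = (0*(-2 - 5))*0 = (0*(-7))*0 = 0*0 = 0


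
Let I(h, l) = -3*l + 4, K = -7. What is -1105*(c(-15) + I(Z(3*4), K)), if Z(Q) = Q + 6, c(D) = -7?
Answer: -19890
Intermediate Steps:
Z(Q) = 6 + Q
I(h, l) = 4 - 3*l
-1105*(c(-15) + I(Z(3*4), K)) = -1105*(-7 + (4 - 3*(-7))) = -1105*(-7 + (4 + 21)) = -1105*(-7 + 25) = -1105*18 = -19890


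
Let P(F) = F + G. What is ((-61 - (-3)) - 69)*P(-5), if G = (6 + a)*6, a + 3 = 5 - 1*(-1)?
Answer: -6223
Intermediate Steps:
a = 3 (a = -3 + (5 - 1*(-1)) = -3 + (5 + 1) = -3 + 6 = 3)
G = 54 (G = (6 + 3)*6 = 9*6 = 54)
P(F) = 54 + F (P(F) = F + 54 = 54 + F)
((-61 - (-3)) - 69)*P(-5) = ((-61 - (-3)) - 69)*(54 - 5) = ((-61 - 1*(-3)) - 69)*49 = ((-61 + 3) - 69)*49 = (-58 - 69)*49 = -127*49 = -6223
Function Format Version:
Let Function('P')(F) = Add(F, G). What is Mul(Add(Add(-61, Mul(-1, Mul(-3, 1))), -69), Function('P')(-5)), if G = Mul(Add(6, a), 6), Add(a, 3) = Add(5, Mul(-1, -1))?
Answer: -6223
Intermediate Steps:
a = 3 (a = Add(-3, Add(5, Mul(-1, -1))) = Add(-3, Add(5, 1)) = Add(-3, 6) = 3)
G = 54 (G = Mul(Add(6, 3), 6) = Mul(9, 6) = 54)
Function('P')(F) = Add(54, F) (Function('P')(F) = Add(F, 54) = Add(54, F))
Mul(Add(Add(-61, Mul(-1, Mul(-3, 1))), -69), Function('P')(-5)) = Mul(Add(Add(-61, Mul(-1, Mul(-3, 1))), -69), Add(54, -5)) = Mul(Add(Add(-61, Mul(-1, -3)), -69), 49) = Mul(Add(Add(-61, 3), -69), 49) = Mul(Add(-58, -69), 49) = Mul(-127, 49) = -6223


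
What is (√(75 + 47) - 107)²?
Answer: (107 - √122)² ≈ 9207.3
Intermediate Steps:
(√(75 + 47) - 107)² = (√122 - 107)² = (-107 + √122)²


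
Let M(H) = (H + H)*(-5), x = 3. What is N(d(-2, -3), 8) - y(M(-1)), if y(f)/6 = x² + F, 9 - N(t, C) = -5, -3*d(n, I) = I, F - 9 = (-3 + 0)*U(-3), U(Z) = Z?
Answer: -148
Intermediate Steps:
F = 18 (F = 9 + (-3 + 0)*(-3) = 9 - 3*(-3) = 9 + 9 = 18)
d(n, I) = -I/3
N(t, C) = 14 (N(t, C) = 9 - 1*(-5) = 9 + 5 = 14)
M(H) = -10*H (M(H) = (2*H)*(-5) = -10*H)
y(f) = 162 (y(f) = 6*(3² + 18) = 6*(9 + 18) = 6*27 = 162)
N(d(-2, -3), 8) - y(M(-1)) = 14 - 1*162 = 14 - 162 = -148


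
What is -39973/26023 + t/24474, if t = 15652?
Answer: -285493603/318443451 ≈ -0.89653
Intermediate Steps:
-39973/26023 + t/24474 = -39973/26023 + 15652/24474 = -39973*1/26023 + 15652*(1/24474) = -39973/26023 + 7826/12237 = -285493603/318443451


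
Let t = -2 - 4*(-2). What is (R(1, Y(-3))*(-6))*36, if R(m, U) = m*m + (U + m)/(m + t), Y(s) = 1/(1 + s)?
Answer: -1620/7 ≈ -231.43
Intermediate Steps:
t = 6 (t = -2 + 8 = 6)
R(m, U) = m² + (U + m)/(6 + m) (R(m, U) = m*m + (U + m)/(m + 6) = m² + (U + m)/(6 + m))
(R(1, Y(-3))*(-6))*36 = (((1/(1 - 3) + 1 + 1³ + 6*1²)/(6 + 1))*(-6))*36 = (((1/(-2) + 1 + 1 + 6*1)/7)*(-6))*36 = (((-½ + 1 + 1 + 6)/7)*(-6))*36 = (((⅐)*(15/2))*(-6))*36 = ((15/14)*(-6))*36 = -45/7*36 = -1620/7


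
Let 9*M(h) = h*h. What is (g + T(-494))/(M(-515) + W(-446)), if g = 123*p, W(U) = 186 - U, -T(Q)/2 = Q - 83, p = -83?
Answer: -81495/270913 ≈ -0.30082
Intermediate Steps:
T(Q) = 166 - 2*Q (T(Q) = -2*(Q - 83) = -2*(-83 + Q) = 166 - 2*Q)
M(h) = h²/9 (M(h) = (h*h)/9 = h²/9)
g = -10209 (g = 123*(-83) = -10209)
(g + T(-494))/(M(-515) + W(-446)) = (-10209 + (166 - 2*(-494)))/((⅑)*(-515)² + (186 - 1*(-446))) = (-10209 + (166 + 988))/((⅑)*265225 + (186 + 446)) = (-10209 + 1154)/(265225/9 + 632) = -9055/270913/9 = -9055*9/270913 = -81495/270913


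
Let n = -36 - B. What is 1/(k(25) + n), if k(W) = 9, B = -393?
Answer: 1/366 ≈ 0.0027322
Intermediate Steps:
n = 357 (n = -36 - 1*(-393) = -36 + 393 = 357)
1/(k(25) + n) = 1/(9 + 357) = 1/366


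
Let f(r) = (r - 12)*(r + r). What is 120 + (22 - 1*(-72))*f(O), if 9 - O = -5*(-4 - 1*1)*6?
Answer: 4055844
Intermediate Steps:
O = -141 (O = 9 - (-5*(-4 - 1*1))*6 = 9 - (-5*(-4 - 1))*6 = 9 - (-5*(-5))*6 = 9 - 25*6 = 9 - 1*150 = 9 - 150 = -141)
f(r) = 2*r*(-12 + r) (f(r) = (-12 + r)*(2*r) = 2*r*(-12 + r))
120 + (22 - 1*(-72))*f(O) = 120 + (22 - 1*(-72))*(2*(-141)*(-12 - 141)) = 120 + (22 + 72)*(2*(-141)*(-153)) = 120 + 94*43146 = 120 + 4055724 = 4055844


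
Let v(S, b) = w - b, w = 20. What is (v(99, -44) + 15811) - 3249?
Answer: 12626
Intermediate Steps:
v(S, b) = 20 - b
(v(99, -44) + 15811) - 3249 = ((20 - 1*(-44)) + 15811) - 3249 = ((20 + 44) + 15811) - 3249 = (64 + 15811) - 3249 = 15875 - 3249 = 12626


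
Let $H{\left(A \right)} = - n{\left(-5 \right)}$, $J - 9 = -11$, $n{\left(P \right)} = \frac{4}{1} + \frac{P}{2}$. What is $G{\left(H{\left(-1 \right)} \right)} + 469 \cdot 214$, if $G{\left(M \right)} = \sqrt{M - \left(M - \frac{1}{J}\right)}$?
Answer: $100366 + \frac{i \sqrt{2}}{2} \approx 1.0037 \cdot 10^{5} + 0.70711 i$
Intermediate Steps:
$n{\left(P \right)} = 4 + \frac{P}{2}$ ($n{\left(P \right)} = 4 \cdot 1 + P \frac{1}{2} = 4 + \frac{P}{2}$)
$J = -2$ ($J = 9 - 11 = -2$)
$H{\left(A \right)} = - \frac{3}{2}$ ($H{\left(A \right)} = - (4 + \frac{1}{2} \left(-5\right)) = - (4 - \frac{5}{2}) = \left(-1\right) \frac{3}{2} = - \frac{3}{2}$)
$G{\left(M \right)} = \frac{i \sqrt{2}}{2}$ ($G{\left(M \right)} = \sqrt{M - \left(\frac{1}{2} + M\right)} = \sqrt{- \frac{1}{2}} = \frac{i \sqrt{2}}{2}$)
$G{\left(H{\left(-1 \right)} \right)} + 469 \cdot 214 = \frac{i \sqrt{2}}{2} + 469 \cdot 214 = \frac{i \sqrt{2}}{2} + 100366 = 100366 + \frac{i \sqrt{2}}{2}$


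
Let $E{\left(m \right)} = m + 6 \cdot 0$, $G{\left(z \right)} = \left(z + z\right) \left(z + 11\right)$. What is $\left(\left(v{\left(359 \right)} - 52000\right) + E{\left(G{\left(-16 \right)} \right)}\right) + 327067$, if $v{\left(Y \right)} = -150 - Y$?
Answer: $274718$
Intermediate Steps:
$G{\left(z \right)} = 2 z \left(11 + z\right)$
$E{\left(m \right)} = m$ ($E{\left(m \right)} = m + 0 = m$)
$\left(\left(v{\left(359 \right)} - 52000\right) + E{\left(G{\left(-16 \right)} \right)}\right) + 327067 = \left(\left(\left(-150 - 359\right) - 52000\right) + 2 \left(-16\right) \left(11 - 16\right)\right) + 327067 = \left(\left(\left(-150 - 359\right) - 52000\right) + 2 \left(-16\right) \left(-5\right)\right) + 327067 = \left(\left(-509 - 52000\right) + 160\right) + 327067 = \left(-52509 + 160\right) + 327067 = -52349 + 327067 = 274718$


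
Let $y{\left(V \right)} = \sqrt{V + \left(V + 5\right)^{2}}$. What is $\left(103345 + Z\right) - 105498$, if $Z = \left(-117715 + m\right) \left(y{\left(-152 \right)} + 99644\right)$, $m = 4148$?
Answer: $-11316272301 - 113567 \sqrt{21457} \approx -1.1333 \cdot 10^{10}$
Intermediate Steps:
$y{\left(V \right)} = \sqrt{V + \left(5 + V\right)^{2}}$
$Z = -11316270148 - 113567 \sqrt{21457}$ ($Z = \left(-117715 + 4148\right) \left(\sqrt{-152 + \left(5 - 152\right)^{2}} + 99644\right) = - 113567 \left(\sqrt{-152 + \left(-147\right)^{2}} + 99644\right) = - 113567 \left(\sqrt{-152 + 21609} + 99644\right) = - 113567 \left(\sqrt{21457} + 99644\right) = - 113567 \left(99644 + \sqrt{21457}\right) = -11316270148 - 113567 \sqrt{21457} \approx -1.1333 \cdot 10^{10}$)
$\left(103345 + Z\right) - 105498 = \left(103345 - \left(11316270148 + 113567 \sqrt{21457}\right)\right) - 105498 = \left(-11316166803 - 113567 \sqrt{21457}\right) - 105498 = -11316272301 - 113567 \sqrt{21457}$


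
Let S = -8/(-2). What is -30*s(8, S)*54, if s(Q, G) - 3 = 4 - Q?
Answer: 1620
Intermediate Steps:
S = 4 (S = -8*(-½) = 4)
s(Q, G) = 7 - Q (s(Q, G) = 3 + (4 - Q) = 7 - Q)
-30*s(8, S)*54 = -30*(7 - 1*8)*54 = -30*(7 - 8)*54 = -30*(-1)*54 = 30*54 = 1620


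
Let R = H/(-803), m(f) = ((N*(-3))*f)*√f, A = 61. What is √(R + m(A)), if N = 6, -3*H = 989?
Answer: √(2382501 - 6372002538*√61)/2409 ≈ 92.603*I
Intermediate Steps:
H = -989/3 (H = -⅓*989 = -989/3 ≈ -329.67)
m(f) = -18*f^(3/2) (m(f) = ((6*(-3))*f)*√f = (-18*f)*√f = -18*f^(3/2))
R = 989/2409 (R = -989/3/(-803) = -989/3*(-1/803) = 989/2409 ≈ 0.41054)
√(R + m(A)) = √(989/2409 - 1098*√61)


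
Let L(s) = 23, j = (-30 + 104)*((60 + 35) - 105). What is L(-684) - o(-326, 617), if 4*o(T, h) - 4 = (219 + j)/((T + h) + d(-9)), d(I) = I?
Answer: 25337/1128 ≈ 22.462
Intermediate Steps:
j = -740 (j = 74*(95 - 105) = 74*(-10) = -740)
o(T, h) = 1 - 521/(4*(-9 + T + h)) (o(T, h) = 1 + ((219 - 740)/((T + h) - 9))/4 = 1 + (-521/(-9 + T + h))/4 = 1 - 521/(4*(-9 + T + h)))
L(-684) - o(-326, 617) = 23 - (-557/4 - 326 + 617)/(-9 - 326 + 617) = 23 - 607/(282*4) = 23 - 1*607/1128 = 23 - 607/1128 = 25337/1128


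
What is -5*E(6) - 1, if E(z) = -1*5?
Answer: 24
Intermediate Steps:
E(z) = -5
-5*E(6) - 1 = -5*(-5) - 1 = 25 - 1 = 24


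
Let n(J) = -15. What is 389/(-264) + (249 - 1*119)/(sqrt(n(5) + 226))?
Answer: -389/264 + 130*sqrt(211)/211 ≈ 7.4761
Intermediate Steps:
389/(-264) + (249 - 1*119)/(sqrt(n(5) + 226)) = 389/(-264) + (249 - 1*119)/(sqrt(-15 + 226)) = 389*(-1/264) + (249 - 119)/(sqrt(211)) = -389/264 + 130*(sqrt(211)/211) = -389/264 + 130*sqrt(211)/211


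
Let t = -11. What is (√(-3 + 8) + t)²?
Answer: (11 - √5)² ≈ 76.807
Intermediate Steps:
(√(-3 + 8) + t)² = (√(-3 + 8) - 11)² = (√5 - 11)² = (-11 + √5)²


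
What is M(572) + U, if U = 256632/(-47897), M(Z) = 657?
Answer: 31211697/47897 ≈ 651.64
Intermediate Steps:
U = -256632/47897 (U = 256632*(-1/47897) = -256632/47897 ≈ -5.3580)
M(572) + U = 657 - 256632/47897 = 31211697/47897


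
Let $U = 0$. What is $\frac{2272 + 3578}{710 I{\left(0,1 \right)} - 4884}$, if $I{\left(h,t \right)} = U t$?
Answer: $- \frac{975}{814} \approx -1.1978$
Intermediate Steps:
$I{\left(h,t \right)} = 0$ ($I{\left(h,t \right)} = 0 t = 0$)
$\frac{2272 + 3578}{710 I{\left(0,1 \right)} - 4884} = \frac{2272 + 3578}{710 \cdot 0 - 4884} = \frac{5850}{0 - 4884} = \frac{5850}{-4884} = 5850 \left(- \frac{1}{4884}\right) = - \frac{975}{814}$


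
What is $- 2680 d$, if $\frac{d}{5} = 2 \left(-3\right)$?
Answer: $80400$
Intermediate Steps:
$d = -30$ ($d = 5 \cdot 2 \left(-3\right) = 5 \left(-6\right) = -30$)
$- 2680 d = \left(-2680\right) \left(-30\right) = 80400$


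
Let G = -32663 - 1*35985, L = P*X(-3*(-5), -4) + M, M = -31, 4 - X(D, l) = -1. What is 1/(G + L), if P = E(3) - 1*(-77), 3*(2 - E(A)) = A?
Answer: -1/68289 ≈ -1.4644e-5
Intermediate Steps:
X(D, l) = 5 (X(D, l) = 4 - 1*(-1) = 4 + 1 = 5)
E(A) = 2 - A/3
P = 78 (P = (2 - ⅓*3) - 1*(-77) = (2 - 1) + 77 = 1 + 77 = 78)
L = 359 (L = 78*5 - 31 = 390 - 31 = 359)
G = -68648 (G = -32663 - 35985 = -68648)
1/(G + L) = 1/(-68648 + 359) = 1/(-68289) = -1/68289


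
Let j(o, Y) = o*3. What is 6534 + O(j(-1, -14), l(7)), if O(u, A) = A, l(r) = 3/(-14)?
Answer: 91473/14 ≈ 6533.8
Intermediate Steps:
j(o, Y) = 3*o
l(r) = -3/14 (l(r) = 3*(-1/14) = -3/14)
6534 + O(j(-1, -14), l(7)) = 6534 - 3/14 = 91473/14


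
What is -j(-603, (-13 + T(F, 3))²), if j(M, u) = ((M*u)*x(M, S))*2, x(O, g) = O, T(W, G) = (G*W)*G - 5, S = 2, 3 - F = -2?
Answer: -530141922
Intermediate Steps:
F = 5 (F = 3 - 1*(-2) = 3 + 2 = 5)
T(W, G) = -5 + W*G² (T(W, G) = W*G² - 5 = -5 + W*G²)
j(M, u) = 2*u*M² (j(M, u) = ((M*u)*M)*2 = (u*M²)*2 = 2*u*M²)
-j(-603, (-13 + T(F, 3))²) = -2*(-13 + (-5 + 5*3²))²*(-603)² = -2*(-13 + (-5 + 5*9))²*363609 = -2*(-13 + (-5 + 45))²*363609 = -2*(-13 + 40)²*363609 = -2*27²*363609 = -2*729*363609 = -1*530141922 = -530141922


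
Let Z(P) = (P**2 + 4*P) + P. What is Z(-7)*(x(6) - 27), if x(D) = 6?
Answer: -294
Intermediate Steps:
Z(P) = P**2 + 5*P
Z(-7)*(x(6) - 27) = (-7*(5 - 7))*(6 - 27) = -7*(-2)*(-21) = 14*(-21) = -294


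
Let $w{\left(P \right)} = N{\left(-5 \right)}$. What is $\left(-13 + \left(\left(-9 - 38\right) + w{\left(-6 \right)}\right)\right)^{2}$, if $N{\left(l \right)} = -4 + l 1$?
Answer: $4761$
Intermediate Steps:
$N{\left(l \right)} = -4 + l$
$w{\left(P \right)} = -9$ ($w{\left(P \right)} = -4 - 5 = -9$)
$\left(-13 + \left(\left(-9 - 38\right) + w{\left(-6 \right)}\right)\right)^{2} = \left(-13 - 56\right)^{2} = \left(-69\right)^{2} = 4761$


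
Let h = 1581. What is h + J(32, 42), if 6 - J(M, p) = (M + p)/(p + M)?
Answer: 1586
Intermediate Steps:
J(M, p) = 5 (J(M, p) = 6 - (M + p)/(p + M) = 6 - (M + p)/(M + p) = 6 - 1*1 = 6 - 1 = 5)
h + J(32, 42) = 1581 + 5 = 1586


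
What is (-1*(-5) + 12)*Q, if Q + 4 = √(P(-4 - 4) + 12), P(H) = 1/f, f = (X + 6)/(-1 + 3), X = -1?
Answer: -68 + 17*√310/5 ≈ -8.1368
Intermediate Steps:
f = 5/2 (f = (-1 + 6)/(-1 + 3) = 5/2 ≈ 2.5000)
P(H) = ⅖ (P(H) = 1/(5/2) = ⅖)
Q = -4 + √310/5 (Q = -4 + √(⅖ + 12) = -4 + √(62/5) = -4 + √310/5 ≈ -0.47864)
(-1*(-5) + 12)*Q = (-1*(-5) + 12)*(-4 + √310/5) = (5 + 12)*(-4 + √310/5) = 17*(-4 + √310/5) = -68 + 17*√310/5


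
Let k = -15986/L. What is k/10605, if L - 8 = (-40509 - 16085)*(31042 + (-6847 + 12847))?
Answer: 7993/11115922069350 ≈ 7.1906e-10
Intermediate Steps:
L = -2096354940 (L = 8 + (-40509 - 16085)*(31042 + (-6847 + 12847)) = 8 - 56594*(31042 + 6000) = 8 - 56594*37042 = 8 - 2096354948 = -2096354940)
k = 7993/1048177470 (k = -15986/(-2096354940) = -15986*(-1/2096354940) = 7993/1048177470 ≈ 7.6256e-6)
k/10605 = (7993/1048177470)/10605 = (7993/1048177470)*(1/10605) = 7993/11115922069350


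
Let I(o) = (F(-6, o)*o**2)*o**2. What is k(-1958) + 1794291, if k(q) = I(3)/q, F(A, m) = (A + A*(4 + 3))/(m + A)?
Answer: 1756610241/979 ≈ 1.7943e+6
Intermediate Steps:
F(A, m) = 8*A/(A + m) (F(A, m) = (A + A*7)/(A + m) = (A + 7*A)/(A + m) = (8*A)/(A + m) = 8*A/(A + m))
I(o) = -48*o**4/(-6 + o) (I(o) = ((8*(-6)/(-6 + o))*o**2)*o**2 = ((-48/(-6 + o))*o**2)*o**2 = (-48*o**2/(-6 + o))*o**2 = -48*o**4/(-6 + o))
k(q) = 1296/q (k(q) = (-48*3**4/(-6 + 3))/q = (-48*81/(-3))/q = (-48*81*(-1/3))/q = 1296/q)
k(-1958) + 1794291 = 1296/(-1958) + 1794291 = 1296*(-1/1958) + 1794291 = -648/979 + 1794291 = 1756610241/979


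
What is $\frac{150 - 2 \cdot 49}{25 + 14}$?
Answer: $\frac{4}{3} \approx 1.3333$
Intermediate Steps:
$\frac{150 - 2 \cdot 49}{25 + 14} = \frac{150 - 98}{39} = \left(150 - 98\right) \frac{1}{39} = 52 \cdot \frac{1}{39} = \frac{4}{3}$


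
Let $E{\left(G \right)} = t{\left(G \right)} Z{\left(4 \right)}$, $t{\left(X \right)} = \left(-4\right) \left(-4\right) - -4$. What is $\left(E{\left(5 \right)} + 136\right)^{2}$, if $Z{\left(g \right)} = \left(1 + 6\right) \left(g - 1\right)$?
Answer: $309136$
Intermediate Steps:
$t{\left(X \right)} = 20$ ($t{\left(X \right)} = 16 + 4 = 20$)
$Z{\left(g \right)} = -7 + 7 g$ ($Z{\left(g \right)} = 7 \left(-1 + g\right) = -7 + 7 g$)
$E{\left(G \right)} = 420$ ($E{\left(G \right)} = 20 \left(-7 + 7 \cdot 4\right) = 20 \left(-7 + 28\right) = 20 \cdot 21 = 420$)
$\left(E{\left(5 \right)} + 136\right)^{2} = \left(420 + 136\right)^{2} = 556^{2} = 309136$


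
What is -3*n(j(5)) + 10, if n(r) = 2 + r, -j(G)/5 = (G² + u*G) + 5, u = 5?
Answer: 829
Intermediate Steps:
j(G) = -25 - 25*G - 5*G² (j(G) = -5*((G² + 5*G) + 5) = -5*(5 + G² + 5*G) = -25 - 25*G - 5*G²)
-3*n(j(5)) + 10 = -3*(2 + (-25 - 25*5 - 5*5²)) + 10 = -3*(2 + (-25 - 125 - 5*25)) + 10 = -3*(2 + (-25 - 125 - 125)) + 10 = -3*(2 - 275) + 10 = -3*(-273) + 10 = 819 + 10 = 829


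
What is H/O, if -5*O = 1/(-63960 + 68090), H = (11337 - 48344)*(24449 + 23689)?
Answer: 36786797247900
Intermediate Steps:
H = -1781442966 (H = -37007*48138 = -1781442966)
O = -1/20650 (O = -1/(5*(-63960 + 68090)) = -⅕/4130 = -⅕*1/4130 = -1/20650 ≈ -4.8426e-5)
H/O = -1781442966/(-1/20650) = -1781442966*(-20650) = 36786797247900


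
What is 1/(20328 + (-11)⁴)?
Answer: 1/34969 ≈ 2.8597e-5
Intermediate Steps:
1/(20328 + (-11)⁴) = 1/(20328 + 14641) = 1/34969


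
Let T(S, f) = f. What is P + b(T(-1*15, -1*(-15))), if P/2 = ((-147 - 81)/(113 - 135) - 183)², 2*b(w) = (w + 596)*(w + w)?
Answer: 8321367/121 ≈ 68772.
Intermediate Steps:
b(w) = w*(596 + w) (b(w) = ((w + 596)*(w + w))/2 = ((596 + w)*(2*w))/2 = (2*w*(596 + w))/2 = w*(596 + w))
P = 7212402/121 (P = 2*((-147 - 81)/(113 - 135) - 183)² = 2*(-228/(-22) - 183)² = 2*(-228*(-1/22) - 183)² = 2*(114/11 - 183)² = 2*(-1899/11)² = 2*(3606201/121) = 7212402/121 ≈ 59607.)
P + b(T(-1*15, -1*(-15))) = 7212402/121 + (-1*(-15))*(596 - 1*(-15)) = 7212402/121 + 15*(596 + 15) = 7212402/121 + 15*611 = 7212402/121 + 9165 = 8321367/121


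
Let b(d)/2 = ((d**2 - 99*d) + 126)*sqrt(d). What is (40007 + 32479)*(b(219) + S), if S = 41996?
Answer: 3044122056 + 3828130632*sqrt(219) ≈ 5.9695e+10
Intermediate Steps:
b(d) = 2*sqrt(d)*(126 + d**2 - 99*d) (b(d) = 2*(((d**2 - 99*d) + 126)*sqrt(d)) = 2*((126 + d**2 - 99*d)*sqrt(d)) = 2*(sqrt(d)*(126 + d**2 - 99*d)) = 2*sqrt(d)*(126 + d**2 - 99*d))
(40007 + 32479)*(b(219) + S) = (40007 + 32479)*(2*sqrt(219)*(126 + 219**2 - 99*219) + 41996) = 72486*(2*sqrt(219)*(126 + 47961 - 21681) + 41996) = 72486*(2*sqrt(219)*26406 + 41996) = 72486*(52812*sqrt(219) + 41996) = 72486*(41996 + 52812*sqrt(219)) = 3044122056 + 3828130632*sqrt(219)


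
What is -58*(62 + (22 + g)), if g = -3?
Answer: -4698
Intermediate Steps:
-58*(62 + (22 + g)) = -58*(62 + (22 - 3)) = -58*(62 + 19) = -58*81 = -4698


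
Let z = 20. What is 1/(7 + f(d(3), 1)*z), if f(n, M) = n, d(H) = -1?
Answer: -1/13 ≈ -0.076923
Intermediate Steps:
1/(7 + f(d(3), 1)*z) = 1/(7 - 1*20) = 1/(7 - 20) = 1/(-13) = -1/13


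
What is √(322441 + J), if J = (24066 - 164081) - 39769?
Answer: √142657 ≈ 377.70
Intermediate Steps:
J = -179784 (J = -140015 - 39769 = -179784)
√(322441 + J) = √(322441 - 179784) = √142657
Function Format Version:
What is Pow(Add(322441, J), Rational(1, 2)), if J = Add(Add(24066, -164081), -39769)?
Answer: Pow(142657, Rational(1, 2)) ≈ 377.70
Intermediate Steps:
J = -179784 (J = Add(-140015, -39769) = -179784)
Pow(Add(322441, J), Rational(1, 2)) = Pow(Add(322441, -179784), Rational(1, 2)) = Pow(142657, Rational(1, 2))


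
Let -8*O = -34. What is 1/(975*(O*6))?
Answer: 2/49725 ≈ 4.0221e-5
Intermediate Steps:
O = 17/4 (O = -⅛*(-34) = 17/4 ≈ 4.2500)
1/(975*(O*6)) = 1/(975*((17/4)*6)) = 1/(975*(51/2)) = 1/(49725/2) = 2/49725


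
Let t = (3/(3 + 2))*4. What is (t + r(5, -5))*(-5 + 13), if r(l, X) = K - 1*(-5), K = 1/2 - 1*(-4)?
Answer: 476/5 ≈ 95.200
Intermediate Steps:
t = 12/5 (t = (3/5)*4 = (3*(⅕))*4 = (⅗)*4 = 12/5 ≈ 2.4000)
K = 9/2 (K = ½ + 4 = 9/2 ≈ 4.5000)
r(l, X) = 19/2 (r(l, X) = 9/2 - 1*(-5) = 9/2 + 5 = 19/2)
(t + r(5, -5))*(-5 + 13) = (12/5 + 19/2)*(-5 + 13) = (119/10)*8 = 476/5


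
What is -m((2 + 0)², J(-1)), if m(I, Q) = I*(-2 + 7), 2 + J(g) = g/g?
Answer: -20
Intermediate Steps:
J(g) = -1 (J(g) = -2 + g/g = -2 + 1 = -1)
m(I, Q) = 5*I (m(I, Q) = I*5 = 5*I)
-m((2 + 0)², J(-1)) = -5*(2 + 0)² = -5*2² = -5*4 = -1*20 = -20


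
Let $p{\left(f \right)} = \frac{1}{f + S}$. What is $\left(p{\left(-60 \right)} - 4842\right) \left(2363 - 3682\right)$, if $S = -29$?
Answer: $\frac{568408541}{89} \approx 6.3866 \cdot 10^{6}$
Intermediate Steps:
$p{\left(f \right)} = \frac{1}{-29 + f}$ ($p{\left(f \right)} = \frac{1}{f - 29} = \frac{1}{-29 + f}$)
$\left(p{\left(-60 \right)} - 4842\right) \left(2363 - 3682\right) = \left(\frac{1}{-29 - 60} - 4842\right) \left(2363 - 3682\right) = \left(\frac{1}{-89} - 4842\right) \left(-1319\right) = \left(- \frac{1}{89} - 4842\right) \left(-1319\right) = \left(- \frac{430939}{89}\right) \left(-1319\right) = \frac{568408541}{89}$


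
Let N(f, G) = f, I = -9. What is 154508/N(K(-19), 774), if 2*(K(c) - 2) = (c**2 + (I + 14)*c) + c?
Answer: 309016/251 ≈ 1231.1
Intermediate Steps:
K(c) = 2 + c**2/2 + 3*c (K(c) = 2 + ((c**2 + (-9 + 14)*c) + c)/2 = 2 + ((c**2 + 5*c) + c)/2 = 2 + (c**2 + 6*c)/2 = 2 + (c**2/2 + 3*c) = 2 + c**2/2 + 3*c)
154508/N(K(-19), 774) = 154508/(2 + (1/2)*(-19)**2 + 3*(-19)) = 154508/(2 + (1/2)*361 - 57) = 154508/(2 + 361/2 - 57) = 154508/(251/2) = 154508*(2/251) = 309016/251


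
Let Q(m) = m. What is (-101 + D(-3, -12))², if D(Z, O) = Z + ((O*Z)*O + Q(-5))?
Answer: 292681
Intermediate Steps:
D(Z, O) = -5 + Z + Z*O² (D(Z, O) = Z + ((O*Z)*O - 5) = Z + (Z*O² - 5) = Z + (-5 + Z*O²) = -5 + Z + Z*O²)
(-101 + D(-3, -12))² = (-101 + (-5 - 3 - 3*(-12)²))² = (-101 + (-5 - 3 - 3*144))² = (-101 + (-5 - 3 - 432))² = (-101 - 440)² = (-541)² = 292681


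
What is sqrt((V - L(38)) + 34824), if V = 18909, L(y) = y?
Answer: sqrt(53695) ≈ 231.72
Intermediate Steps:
sqrt((V - L(38)) + 34824) = sqrt((18909 - 1*38) + 34824) = sqrt((18909 - 38) + 34824) = sqrt(18871 + 34824) = sqrt(53695)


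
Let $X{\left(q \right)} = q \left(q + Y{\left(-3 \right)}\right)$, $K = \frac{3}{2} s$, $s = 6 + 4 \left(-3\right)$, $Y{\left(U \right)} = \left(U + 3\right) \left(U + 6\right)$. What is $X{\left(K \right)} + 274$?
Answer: $355$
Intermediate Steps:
$Y{\left(U \right)} = \left(3 + U\right) \left(6 + U\right)$
$s = -6$ ($s = 6 - 12 = -6$)
$K = -9$ ($K = \frac{3}{2} \left(-6\right) = -9$)
$X{\left(q \right)} = q^{2}$ ($X{\left(q \right)} = q \left(q + \left(18 + \left(-3\right)^{2} + 9 \left(-3\right)\right)\right) = q \left(q + \left(18 + 9 - 27\right)\right) = q \left(q + 0\right) = q q = q^{2}$)
$X{\left(K \right)} + 274 = \left(-9\right)^{2} + 274 = 81 + 274 = 355$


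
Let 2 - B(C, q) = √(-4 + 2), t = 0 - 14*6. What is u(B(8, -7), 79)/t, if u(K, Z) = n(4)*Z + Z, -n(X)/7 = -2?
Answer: -395/28 ≈ -14.107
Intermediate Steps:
n(X) = 14 (n(X) = -7*(-2) = 14)
t = -84 (t = 0 - 84 = -84)
B(C, q) = 2 - I*√2 (B(C, q) = 2 - √(-4 + 2) = 2 - √(-2) = 2 - I*√2)
u(K, Z) = 15*Z (u(K, Z) = 14*Z + Z = 15*Z)
u(B(8, -7), 79)/t = (15*79)/(-84) = -1/84*1185 = -395/28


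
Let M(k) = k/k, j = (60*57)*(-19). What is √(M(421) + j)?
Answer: I*√64979 ≈ 254.91*I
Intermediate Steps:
j = -64980 (j = 3420*(-19) = -64980)
M(k) = 1
√(M(421) + j) = √(1 - 64980) = √(-64979) = I*√64979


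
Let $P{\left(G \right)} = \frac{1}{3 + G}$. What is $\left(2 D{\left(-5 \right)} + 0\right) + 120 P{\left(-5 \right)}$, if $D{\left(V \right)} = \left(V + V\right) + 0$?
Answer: $-80$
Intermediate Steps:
$D{\left(V \right)} = 2 V$ ($D{\left(V \right)} = 2 V + 0 = 2 V$)
$\left(2 D{\left(-5 \right)} + 0\right) + 120 P{\left(-5 \right)} = \left(2 \cdot 2 \left(-5\right) + 0\right) + \frac{120}{3 - 5} = \left(2 \left(-10\right) + 0\right) + \frac{120}{-2} = \left(-20 + 0\right) + 120 \left(- \frac{1}{2}\right) = -20 - 60 = -80$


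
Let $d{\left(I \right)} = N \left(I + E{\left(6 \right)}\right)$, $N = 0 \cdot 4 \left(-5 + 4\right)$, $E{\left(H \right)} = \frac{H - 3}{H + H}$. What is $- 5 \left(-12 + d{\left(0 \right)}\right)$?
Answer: $60$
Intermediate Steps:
$E{\left(H \right)} = \frac{-3 + H}{2 H}$
$N = 0$ ($N = 0 \left(-1\right) = 0$)
$d{\left(I \right)} = 0$ ($d{\left(I \right)} = 0 \left(I + \frac{-3 + 6}{2 \cdot 6}\right) = 0 \left(I + \frac{1}{2} \cdot \frac{1}{6} \cdot 3\right) = 0 \left(I + \frac{1}{4}\right) = 0 \left(\frac{1}{4} + I\right) = 0$)
$- 5 \left(-12 + d{\left(0 \right)}\right) = - 5 \left(-12 + 0\right) = \left(-5\right) \left(-12\right) = 60$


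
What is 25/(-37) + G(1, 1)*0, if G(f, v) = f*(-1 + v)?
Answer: -25/37 ≈ -0.67568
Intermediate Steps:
25/(-37) + G(1, 1)*0 = 25/(-37) + (1*(-1 + 1))*0 = 25*(-1/37) + (1*0)*0 = -25/37 + 0*0 = -25/37 + 0 = -25/37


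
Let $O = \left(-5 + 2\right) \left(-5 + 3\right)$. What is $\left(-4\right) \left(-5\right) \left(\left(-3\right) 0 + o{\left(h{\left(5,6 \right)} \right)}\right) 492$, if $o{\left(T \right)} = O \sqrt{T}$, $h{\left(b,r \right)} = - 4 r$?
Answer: $118080 i \sqrt{6} \approx 2.8924 \cdot 10^{5} i$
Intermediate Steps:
$O = 6$ ($O = \left(-3\right) \left(-2\right) = 6$)
$o{\left(T \right)} = 6 \sqrt{T}$
$\left(-4\right) \left(-5\right) \left(\left(-3\right) 0 + o{\left(h{\left(5,6 \right)} \right)}\right) 492 = \left(-4\right) \left(-5\right) \left(\left(-3\right) 0 + 6 \sqrt{\left(-4\right) 6}\right) 492 = 20 \left(0 + 6 \sqrt{-24}\right) 492 = 20 \left(0 + 6 \cdot 2 i \sqrt{6}\right) 492 = 20 \left(0 + 12 i \sqrt{6}\right) 492 = 20 \cdot 12 i \sqrt{6} \cdot 492 = 240 i \sqrt{6} \cdot 492 = 118080 i \sqrt{6}$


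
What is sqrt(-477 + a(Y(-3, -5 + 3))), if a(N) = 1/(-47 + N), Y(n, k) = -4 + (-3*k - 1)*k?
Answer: I*sqrt(1774978)/61 ≈ 21.841*I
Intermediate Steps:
Y(n, k) = -4 + k*(-1 - 3*k) (Y(n, k) = -4 + (-1 - 3*k)*k = -4 + k*(-1 - 3*k))
sqrt(-477 + a(Y(-3, -5 + 3))) = sqrt(-477 + 1/(-47 + (-4 - (-5 + 3) - 3*(-5 + 3)**2))) = sqrt(-477 + 1/(-47 + (-4 - 1*(-2) - 3*(-2)**2))) = sqrt(-477 + 1/(-47 + (-4 + 2 - 3*4))) = sqrt(-477 + 1/(-47 + (-4 + 2 - 12))) = sqrt(-477 + 1/(-47 - 14)) = sqrt(-477 + 1/(-61)) = sqrt(-477 - 1/61) = sqrt(-29098/61) = I*sqrt(1774978)/61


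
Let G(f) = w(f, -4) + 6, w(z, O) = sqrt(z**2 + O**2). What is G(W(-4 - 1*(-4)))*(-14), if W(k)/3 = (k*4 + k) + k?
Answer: -140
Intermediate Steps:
w(z, O) = sqrt(O**2 + z**2)
W(k) = 18*k (W(k) = 3*((k*4 + k) + k) = 3*((4*k + k) + k) = 3*(5*k + k) = 3*(6*k) = 18*k)
G(f) = 6 + sqrt(16 + f**2) (G(f) = sqrt((-4)**2 + f**2) + 6 = sqrt(16 + f**2) + 6 = 6 + sqrt(16 + f**2))
G(W(-4 - 1*(-4)))*(-14) = (6 + sqrt(16 + (18*(-4 - 1*(-4)))**2))*(-14) = (6 + sqrt(16 + (18*(-4 + 4))**2))*(-14) = (6 + sqrt(16 + (18*0)**2))*(-14) = (6 + sqrt(16 + 0**2))*(-14) = (6 + sqrt(16 + 0))*(-14) = (6 + sqrt(16))*(-14) = (6 + 4)*(-14) = 10*(-14) = -140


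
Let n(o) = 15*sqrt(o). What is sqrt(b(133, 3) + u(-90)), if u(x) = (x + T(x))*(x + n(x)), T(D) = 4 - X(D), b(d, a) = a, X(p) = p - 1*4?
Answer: sqrt(-717 + 360*I*sqrt(10)) ≈ 17.726 + 32.112*I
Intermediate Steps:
X(p) = -4 + p (X(p) = p - 4 = -4 + p)
T(D) = 8 - D (T(D) = 4 - (-4 + D) = 4 + (4 - D) = 8 - D)
u(x) = 8*x + 120*sqrt(x) (u(x) = (x + (8 - x))*(x + 15*sqrt(x)) = 8*(x + 15*sqrt(x)) = 8*x + 120*sqrt(x))
sqrt(b(133, 3) + u(-90)) = sqrt(3 + (8*(-90) + 120*sqrt(-90))) = sqrt(3 + (-720 + 120*(3*I*sqrt(10)))) = sqrt(3 + (-720 + 360*I*sqrt(10))) = sqrt(-717 + 360*I*sqrt(10))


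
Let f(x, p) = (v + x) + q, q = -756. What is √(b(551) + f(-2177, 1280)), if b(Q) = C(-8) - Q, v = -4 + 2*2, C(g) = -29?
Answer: I*√3513 ≈ 59.271*I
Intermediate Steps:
v = 0 (v = -4 + 4 = 0)
b(Q) = -29 - Q
f(x, p) = -756 + x (f(x, p) = (0 + x) - 756 = x - 756 = -756 + x)
√(b(551) + f(-2177, 1280)) = √((-29 - 1*551) + (-756 - 2177)) = √((-29 - 551) - 2933) = √(-580 - 2933) = √(-3513) = I*√3513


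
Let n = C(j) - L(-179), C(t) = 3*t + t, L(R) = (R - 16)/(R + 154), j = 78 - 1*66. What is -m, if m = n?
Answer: -201/5 ≈ -40.200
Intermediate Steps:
j = 12 (j = 78 - 66 = 12)
L(R) = (-16 + R)/(154 + R)
C(t) = 4*t
n = 201/5 (n = 4*12 - (-16 - 179)/(154 - 179) = 48 - (-195)/(-25) = 48 - (-1)*(-195)/25 = 48 - 1*39/5 = 48 - 39/5 = 201/5 ≈ 40.200)
m = 201/5 ≈ 40.200
-m = -1*201/5 = -201/5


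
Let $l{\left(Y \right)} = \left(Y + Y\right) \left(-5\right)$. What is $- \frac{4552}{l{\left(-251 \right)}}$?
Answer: $- \frac{2276}{1255} \approx -1.8135$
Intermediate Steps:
$l{\left(Y \right)} = - 10 Y$ ($l{\left(Y \right)} = 2 Y \left(-5\right) = - 10 Y$)
$- \frac{4552}{l{\left(-251 \right)}} = - \frac{4552}{\left(-10\right) \left(-251\right)} = - \frac{4552}{2510} = \left(-4552\right) \frac{1}{2510} = - \frac{2276}{1255}$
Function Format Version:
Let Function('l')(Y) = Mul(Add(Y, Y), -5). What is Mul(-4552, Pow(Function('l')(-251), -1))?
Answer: Rational(-2276, 1255) ≈ -1.8135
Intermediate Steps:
Function('l')(Y) = Mul(-10, Y) (Function('l')(Y) = Mul(Mul(2, Y), -5) = Mul(-10, Y))
Mul(-4552, Pow(Function('l')(-251), -1)) = Mul(-4552, Pow(Mul(-10, -251), -1)) = Mul(-4552, Pow(2510, -1)) = Mul(-4552, Rational(1, 2510)) = Rational(-2276, 1255)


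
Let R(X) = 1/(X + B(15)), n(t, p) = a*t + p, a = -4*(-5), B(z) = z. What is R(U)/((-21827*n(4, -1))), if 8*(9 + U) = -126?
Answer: 4/67248987 ≈ 5.9480e-8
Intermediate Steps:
U = -99/4 (U = -9 + (⅛)*(-126) = -9 - 63/4 = -99/4 ≈ -24.750)
a = 20
n(t, p) = p + 20*t (n(t, p) = 20*t + p = p + 20*t)
R(X) = 1/(15 + X) (R(X) = 1/(X + 15) = 1/(15 + X))
R(U)/((-21827*n(4, -1))) = 1/((15 - 99/4)*((-21827*(-1 + 20*4)))) = 1/((-39/4)*((-21827*(-1 + 80)))) = -4/(39*((-21827*79))) = -4/39/(-1724333) = -4/39*(-1/1724333) = 4/67248987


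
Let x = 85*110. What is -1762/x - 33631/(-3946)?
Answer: 153748499/18447550 ≈ 8.3344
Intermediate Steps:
x = 9350
-1762/x - 33631/(-3946) = -1762/9350 - 33631/(-3946) = -1762*1/9350 - 33631*(-1/3946) = -881/4675 + 33631/3946 = 153748499/18447550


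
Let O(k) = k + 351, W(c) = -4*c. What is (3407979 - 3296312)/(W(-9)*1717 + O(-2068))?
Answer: 111667/60095 ≈ 1.8582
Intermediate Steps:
O(k) = 351 + k
(3407979 - 3296312)/(W(-9)*1717 + O(-2068)) = (3407979 - 3296312)/(-4*(-9)*1717 + (351 - 2068)) = 111667/(36*1717 - 1717) = 111667/(61812 - 1717) = 111667/60095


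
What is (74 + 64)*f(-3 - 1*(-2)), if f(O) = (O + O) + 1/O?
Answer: -414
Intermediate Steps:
f(O) = 1/O + 2*O (f(O) = 2*O + 1/O = 1/O + 2*O)
(74 + 64)*f(-3 - 1*(-2)) = (74 + 64)*(1/(-3 - 1*(-2)) + 2*(-3 - 1*(-2))) = 138*(1/(-3 + 2) + 2*(-3 + 2)) = 138*(1/(-1) + 2*(-1)) = 138*(-1 - 2) = 138*(-3) = -414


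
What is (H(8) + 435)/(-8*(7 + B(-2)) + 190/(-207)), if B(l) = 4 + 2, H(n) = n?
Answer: -91701/21718 ≈ -4.2224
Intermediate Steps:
B(l) = 6
(H(8) + 435)/(-8*(7 + B(-2)) + 190/(-207)) = (8 + 435)/(-8*(7 + 6) + 190/(-207)) = 443/(-8*13 + 190*(-1/207)) = 443/(-104 - 190/207) = 443/(-21718/207) = 443*(-207/21718) = -91701/21718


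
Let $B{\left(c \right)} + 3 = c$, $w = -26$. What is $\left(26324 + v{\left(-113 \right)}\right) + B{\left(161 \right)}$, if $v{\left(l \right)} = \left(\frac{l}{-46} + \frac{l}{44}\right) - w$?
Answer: $\frac{26825983}{1012} \approx 26508.0$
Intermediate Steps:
$B{\left(c \right)} = -3 + c$
$v{\left(l \right)} = 26 + \frac{l}{1012}$ ($v{\left(l \right)} = \left(\frac{l}{-46} + \frac{l}{44}\right) - -26 = \left(l \left(- \frac{1}{46}\right) + l \frac{1}{44}\right) + 26 = \left(- \frac{l}{46} + \frac{l}{44}\right) + 26 = \frac{l}{1012} + 26 = 26 + \frac{l}{1012}$)
$\left(26324 + v{\left(-113 \right)}\right) + B{\left(161 \right)} = \left(26324 + \left(26 + \frac{1}{1012} \left(-113\right)\right)\right) + \left(-3 + 161\right) = \left(26324 + \left(26 - \frac{113}{1012}\right)\right) + 158 = \left(26324 + \frac{26199}{1012}\right) + 158 = \frac{26666087}{1012} + 158 = \frac{26825983}{1012}$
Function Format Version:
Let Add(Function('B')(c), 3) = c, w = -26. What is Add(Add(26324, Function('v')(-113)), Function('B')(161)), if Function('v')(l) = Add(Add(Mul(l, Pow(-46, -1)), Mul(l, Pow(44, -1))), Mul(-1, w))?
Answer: Rational(26825983, 1012) ≈ 26508.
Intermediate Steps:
Function('B')(c) = Add(-3, c)
Function('v')(l) = Add(26, Mul(Rational(1, 1012), l)) (Function('v')(l) = Add(Add(Mul(l, Pow(-46, -1)), Mul(l, Pow(44, -1))), Mul(-1, -26)) = Add(Add(Mul(l, Rational(-1, 46)), Mul(l, Rational(1, 44))), 26) = Add(Add(Mul(Rational(-1, 46), l), Mul(Rational(1, 44), l)), 26) = Add(Mul(Rational(1, 1012), l), 26) = Add(26, Mul(Rational(1, 1012), l)))
Add(Add(26324, Function('v')(-113)), Function('B')(161)) = Add(Add(26324, Add(26, Mul(Rational(1, 1012), -113))), Add(-3, 161)) = Add(Add(26324, Add(26, Rational(-113, 1012))), 158) = Add(Add(26324, Rational(26199, 1012)), 158) = Add(Rational(26666087, 1012), 158) = Rational(26825983, 1012)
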